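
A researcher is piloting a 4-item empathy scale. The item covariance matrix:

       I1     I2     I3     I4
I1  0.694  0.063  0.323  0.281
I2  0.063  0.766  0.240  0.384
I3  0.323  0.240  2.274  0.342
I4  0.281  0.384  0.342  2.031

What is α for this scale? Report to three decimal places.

α = 0.482

sum of item variances = 0.694 + 0.766 + 2.274 + 2.031 = 5.765
Sum of off-diagonal covariances = 1.633
total variance = 5.765 + 2 × 1.633 = 9.031
α = (k/(k−1))·(1 − sum of item variances/total variance) = (4/3)·(1 − 5.765/9.031) = 0.482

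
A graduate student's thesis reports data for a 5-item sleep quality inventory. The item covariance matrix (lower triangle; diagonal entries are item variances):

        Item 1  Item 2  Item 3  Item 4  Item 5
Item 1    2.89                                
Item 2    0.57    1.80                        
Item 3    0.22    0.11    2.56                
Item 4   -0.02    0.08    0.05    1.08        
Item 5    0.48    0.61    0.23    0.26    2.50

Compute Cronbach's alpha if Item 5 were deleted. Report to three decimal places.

Remaining items: Item 1, Item 2, Item 3, Item 4 (k = 4).
Σσᵢ² = 2.89 + 1.80 + 2.56 + 1.08 = 8.33
Var(T) = 8.33 + 2 × 1.01 = 10.35
α (item deleted) = (4/3)·(1 − 8.33/10.35) = 0.260

Cronbach's alpha = 0.260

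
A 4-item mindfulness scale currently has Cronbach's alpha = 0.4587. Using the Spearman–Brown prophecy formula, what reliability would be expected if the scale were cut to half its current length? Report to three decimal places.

predicted reliability = 0.298

Length factor m = 1/2
α' = m·α / (1 − (1−m)·α)
   = 1/2 × 0.4587 / (1 − (1 − 1/2) × 0.4587)
   = 0.2293 / 0.7707 = 0.298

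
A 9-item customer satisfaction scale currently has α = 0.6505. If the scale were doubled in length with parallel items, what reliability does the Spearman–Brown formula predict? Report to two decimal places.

Length factor m = 2
α' = m·α / (1 + (m−1)·α)
   = 2 × 0.6505 / (1 + (2 − 1) × 0.6505)
   = 1.3010 / 1.6505 = 0.79

predicted reliability = 0.79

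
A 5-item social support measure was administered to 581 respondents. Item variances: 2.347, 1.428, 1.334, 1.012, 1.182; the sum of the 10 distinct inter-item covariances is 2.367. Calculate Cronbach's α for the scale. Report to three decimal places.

ΣVar(i) = 2.347 + 1.428 + 1.334 + 1.012 + 1.182 = 7.303
Sum of distinct covariances = 2.367
total variance = ΣVar(i) + 2·Σcov = 7.303 + 2 × 2.367 = 12.037
α = (5/4)·(1 − 7.303/12.037) = 0.492

Cronbach's α = 0.492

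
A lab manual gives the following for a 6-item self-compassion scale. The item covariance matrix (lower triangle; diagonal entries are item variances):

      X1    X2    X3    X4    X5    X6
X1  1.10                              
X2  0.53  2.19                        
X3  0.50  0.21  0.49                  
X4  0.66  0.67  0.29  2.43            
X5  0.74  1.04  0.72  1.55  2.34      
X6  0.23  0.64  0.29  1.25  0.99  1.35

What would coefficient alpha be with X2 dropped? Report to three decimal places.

coefficient alpha = 0.815

Remaining items: X1, X3, X4, X5, X6 (k = 5).
ΣVar(i) = 1.10 + 0.49 + 2.43 + 2.34 + 1.35 = 7.71
total variance = 7.71 + 2 × 7.22 = 22.15
α (item deleted) = (5/4)·(1 − 7.71/22.15) = 0.815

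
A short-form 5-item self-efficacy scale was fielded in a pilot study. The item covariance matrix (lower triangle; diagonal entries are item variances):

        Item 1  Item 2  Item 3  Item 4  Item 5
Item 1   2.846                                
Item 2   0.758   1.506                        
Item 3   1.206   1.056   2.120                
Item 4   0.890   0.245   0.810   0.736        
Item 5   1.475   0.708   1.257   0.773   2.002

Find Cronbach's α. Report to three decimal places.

Cronbach's α = 0.832

sum of item variances = 2.846 + 1.506 + 2.120 + 0.736 + 2.002 = 9.210
Σ_{i<j} σ_ij = 9.178
σ²_total = 9.210 + 2 × 9.178 = 27.566
α = (k/(k−1))·(1 − sum of item variances/σ²_total) = (5/4)·(1 − 9.210/27.566) = 0.832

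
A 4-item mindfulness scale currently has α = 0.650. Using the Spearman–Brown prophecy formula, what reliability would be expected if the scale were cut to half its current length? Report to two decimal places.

Length factor m = 1/2
α' = m·α / (1 − (1−m)·α)
   = 1/2 × 0.650 / (1 − (1 − 1/2) × 0.650)
   = 0.3250 / 0.6750 = 0.48

predicted reliability = 0.48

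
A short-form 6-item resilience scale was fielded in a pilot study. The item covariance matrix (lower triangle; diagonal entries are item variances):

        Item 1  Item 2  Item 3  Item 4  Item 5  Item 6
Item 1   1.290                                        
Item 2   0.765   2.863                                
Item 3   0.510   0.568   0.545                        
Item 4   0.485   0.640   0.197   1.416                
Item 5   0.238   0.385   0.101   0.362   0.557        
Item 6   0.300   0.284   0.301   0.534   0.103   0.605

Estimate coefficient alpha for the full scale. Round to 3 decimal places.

Σσ²ᵢ = 1.290 + 2.863 + 0.545 + 1.416 + 0.557 + 0.605 = 7.276
Sum of the distinct covariances = 5.773
total variance = 7.276 + 2 × 5.773 = 18.822
α = (k/(k−1))·(1 − Σσ²ᵢ/total variance) = (6/5)·(1 − 7.276/18.822) = 0.736

α = 0.736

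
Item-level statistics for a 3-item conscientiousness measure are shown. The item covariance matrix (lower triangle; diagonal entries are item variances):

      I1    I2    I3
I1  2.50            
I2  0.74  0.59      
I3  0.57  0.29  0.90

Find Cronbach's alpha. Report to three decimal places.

Σσᵢ² = 2.50 + 0.59 + 0.90 = 3.99
Sum of off-diagonal covariances = 1.60
total variance = 3.99 + 2 × 1.60 = 7.19
α = (k/(k−1))·(1 − Σσᵢ²/total variance) = (3/2)·(1 − 3.99/7.19) = 0.668

α = 0.668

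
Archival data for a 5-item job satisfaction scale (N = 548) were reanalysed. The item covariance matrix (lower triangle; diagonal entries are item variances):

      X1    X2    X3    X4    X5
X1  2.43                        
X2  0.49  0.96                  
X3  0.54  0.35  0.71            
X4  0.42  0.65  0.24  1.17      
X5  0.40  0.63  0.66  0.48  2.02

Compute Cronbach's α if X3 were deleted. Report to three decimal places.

Cronbach's α = 0.644

Remaining items: X1, X2, X4, X5 (k = 4).
sum of item variances = 2.43 + 0.96 + 1.17 + 2.02 = 6.58
σ²_T = 6.58 + 2 × 3.07 = 12.72
α (item deleted) = (4/3)·(1 − 6.58/12.72) = 0.644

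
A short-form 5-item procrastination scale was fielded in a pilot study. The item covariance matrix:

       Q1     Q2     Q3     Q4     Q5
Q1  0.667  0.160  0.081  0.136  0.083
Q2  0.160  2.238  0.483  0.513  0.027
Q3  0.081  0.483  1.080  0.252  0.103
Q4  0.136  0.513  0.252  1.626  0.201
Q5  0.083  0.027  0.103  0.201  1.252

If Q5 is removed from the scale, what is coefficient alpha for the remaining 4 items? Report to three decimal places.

coefficient alpha = 0.489

Remaining items: Q1, Q2, Q3, Q4 (k = 4).
Σσ²ᵢ = 0.667 + 2.238 + 1.080 + 1.626 = 5.611
Var(T) = 5.611 + 2 × 1.625 = 8.861
α (item deleted) = (4/3)·(1 − 5.611/8.861) = 0.489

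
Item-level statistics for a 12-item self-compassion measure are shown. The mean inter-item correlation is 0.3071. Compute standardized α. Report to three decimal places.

Standardized α = k·r̄ / (1 + (k−1)·r̄) = 12 × 0.3071 / (1 + 11 × 0.3071)
  = 3.6852 / 4.3781 = 0.842

α = 0.842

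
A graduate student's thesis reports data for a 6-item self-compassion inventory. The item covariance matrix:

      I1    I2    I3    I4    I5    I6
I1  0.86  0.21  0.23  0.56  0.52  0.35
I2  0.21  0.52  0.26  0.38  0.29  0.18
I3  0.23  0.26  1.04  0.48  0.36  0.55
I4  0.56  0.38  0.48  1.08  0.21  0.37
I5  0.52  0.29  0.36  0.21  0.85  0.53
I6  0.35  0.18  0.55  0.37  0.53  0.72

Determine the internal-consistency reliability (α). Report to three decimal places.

Σσ²ᵢ = 0.86 + 0.52 + 1.04 + 1.08 + 0.85 + 0.72 = 5.07
Sum of off-diagonal covariances = 5.48
σ²_T = 5.07 + 2 × 5.48 = 16.03
α = (k/(k−1))·(1 − Σσ²ᵢ/σ²_T) = (6/5)·(1 − 5.07/16.03) = 0.820

α = 0.820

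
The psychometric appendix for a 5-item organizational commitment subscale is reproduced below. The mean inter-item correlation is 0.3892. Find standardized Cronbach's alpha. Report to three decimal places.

Standardized α = k·r̄ / (1 + (k−1)·r̄) = 5 × 0.3892 / (1 + 4 × 0.3892)
  = 1.9460 / 2.5568 = 0.761

α = 0.761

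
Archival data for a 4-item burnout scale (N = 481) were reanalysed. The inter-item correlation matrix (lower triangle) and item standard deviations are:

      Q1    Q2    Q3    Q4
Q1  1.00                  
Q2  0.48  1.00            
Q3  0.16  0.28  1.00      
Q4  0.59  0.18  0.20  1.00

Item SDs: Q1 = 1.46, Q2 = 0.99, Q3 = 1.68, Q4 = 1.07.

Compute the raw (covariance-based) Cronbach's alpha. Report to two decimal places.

Σσ²ᵢ = 1.46² + 0.99² + 1.68² + 1.07² = 7.0790
Covariances σ_ij = r_ij · s_i · s_j:
  σ(Q1,Q2) = 0.48 × 1.46 × 0.99 = 0.6938
  σ(Q1,Q3) = 0.16 × 1.46 × 1.68 = 0.3924
  σ(Q1,Q4) = 0.59 × 1.46 × 1.07 = 0.9217
  σ(Q2,Q3) = 0.28 × 0.99 × 1.68 = 0.4657
  σ(Q2,Q4) = 0.18 × 0.99 × 1.07 = 0.1907
  σ(Q3,Q4) = 0.20 × 1.68 × 1.07 = 0.3595
σ²_T = Σσ²ᵢ + 2·Σσ_ij = 7.0790 + 2 × 3.0238 = 13.1266
α = (4/3)·(1 − 7.0790/13.1266) = 0.61

α = 0.61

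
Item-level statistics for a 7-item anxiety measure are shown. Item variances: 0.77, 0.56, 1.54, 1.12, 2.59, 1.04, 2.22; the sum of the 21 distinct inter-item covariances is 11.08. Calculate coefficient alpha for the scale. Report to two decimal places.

α = 0.81

ΣVar(i) = 0.77 + 0.56 + 1.54 + 1.12 + 2.59 + 1.04 + 2.22 = 9.84
Sum of distinct covariances = 11.08
σ²_total = ΣVar(i) + 2·Σcov = 9.84 + 2 × 11.08 = 32.00
α = (7/6)·(1 − 9.84/32.00) = 0.81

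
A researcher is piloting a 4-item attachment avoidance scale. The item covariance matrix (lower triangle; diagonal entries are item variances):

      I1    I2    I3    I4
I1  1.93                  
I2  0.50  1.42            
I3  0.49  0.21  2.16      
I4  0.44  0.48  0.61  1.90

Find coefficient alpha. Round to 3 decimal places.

ΣVar(i) = 1.93 + 1.42 + 2.16 + 1.90 = 7.41
Sum of off-diagonal covariances = 2.73
total variance = 7.41 + 2 × 2.73 = 12.87
α = (k/(k−1))·(1 − ΣVar(i)/total variance) = (4/3)·(1 − 7.41/12.87) = 0.566

coefficient alpha = 0.566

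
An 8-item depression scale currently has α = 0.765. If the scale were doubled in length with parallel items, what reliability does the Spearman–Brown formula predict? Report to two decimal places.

predicted reliability = 0.87

Length factor m = 2
α' = m·α / (1 + (m−1)·α)
   = 2 × 0.765 / (1 + (2 − 1) × 0.765)
   = 1.5300 / 1.7650 = 0.87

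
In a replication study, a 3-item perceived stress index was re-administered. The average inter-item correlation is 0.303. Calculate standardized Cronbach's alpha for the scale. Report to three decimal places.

α = 0.566

Standardized α = k·r̄ / (1 + (k−1)·r̄) = 3 × 0.303 / (1 + 2 × 0.303)
  = 0.9090 / 1.6060 = 0.566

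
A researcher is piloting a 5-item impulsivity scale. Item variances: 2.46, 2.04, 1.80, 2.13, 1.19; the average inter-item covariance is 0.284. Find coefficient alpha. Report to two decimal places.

sum of item variances = 2.46 + 2.04 + 1.80 + 2.13 + 1.19 = 9.62
Sum of the 10 distinct covariances = 10 × 0.284 = 2.840
total variance = sum of item variances + 2·Σcov = 9.62 + 2 × 2.840 = 15.300
α = (5/4)·(1 − 9.62/15.300) = 0.46

α = 0.46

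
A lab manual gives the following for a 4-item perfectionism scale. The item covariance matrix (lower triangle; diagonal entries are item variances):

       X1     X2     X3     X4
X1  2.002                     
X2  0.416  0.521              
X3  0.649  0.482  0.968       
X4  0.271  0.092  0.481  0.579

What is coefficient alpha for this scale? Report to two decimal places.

α = 0.72

ΣVar(i) = 2.002 + 0.521 + 0.968 + 0.579 = 4.070
Sum of off-diagonal covariances = 2.391
total variance = 4.070 + 2 × 2.391 = 8.852
α = (k/(k−1))·(1 − ΣVar(i)/total variance) = (4/3)·(1 − 4.070/8.852) = 0.72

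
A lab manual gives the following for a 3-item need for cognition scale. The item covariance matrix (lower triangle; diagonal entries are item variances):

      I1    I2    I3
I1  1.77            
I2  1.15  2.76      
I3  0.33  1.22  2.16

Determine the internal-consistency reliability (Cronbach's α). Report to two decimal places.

ΣVar(i) = 1.77 + 2.76 + 2.16 = 6.69
Sum of off-diagonal covariances = 2.70
σ²_total = 6.69 + 2 × 2.70 = 12.09
α = (k/(k−1))·(1 − ΣVar(i)/σ²_total) = (3/2)·(1 − 6.69/12.09) = 0.67

Cronbach's α = 0.67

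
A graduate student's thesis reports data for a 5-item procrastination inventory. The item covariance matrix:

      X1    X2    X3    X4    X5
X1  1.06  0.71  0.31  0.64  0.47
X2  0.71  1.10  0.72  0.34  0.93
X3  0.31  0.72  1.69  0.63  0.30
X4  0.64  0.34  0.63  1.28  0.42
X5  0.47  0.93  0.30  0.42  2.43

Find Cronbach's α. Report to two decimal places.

Cronbach's α = 0.74

Σσᵢ² = 1.06 + 1.10 + 1.69 + 1.28 + 2.43 = 7.56
Σ_{i<j} σ_ij = 5.47
Var(T) = 7.56 + 2 × 5.47 = 18.50
α = (k/(k−1))·(1 − Σσᵢ²/Var(T)) = (5/4)·(1 − 7.56/18.50) = 0.74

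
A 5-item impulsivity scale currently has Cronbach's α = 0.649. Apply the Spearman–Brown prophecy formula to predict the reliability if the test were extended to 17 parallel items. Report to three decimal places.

Length factor m = 17/5 = 3.4000
α' = m·α / (1 + (m−1)·α)
   = 17/5 × 0.649 / (1 + (17/5 − 1) × 0.649)
   = 2.2066 / 2.5576 = 0.863

predicted reliability = 0.863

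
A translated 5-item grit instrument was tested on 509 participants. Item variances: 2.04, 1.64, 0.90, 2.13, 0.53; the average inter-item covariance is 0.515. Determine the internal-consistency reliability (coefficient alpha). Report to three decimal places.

sum of item variances = 2.04 + 1.64 + 0.90 + 2.13 + 0.53 = 7.24
Sum of the 10 distinct covariances = 10 × 0.515 = 5.150
σ²_total = sum of item variances + 2·Σcov = 7.24 + 2 × 5.150 = 17.540
α = (5/4)·(1 − 7.24/17.540) = 0.734

α = 0.734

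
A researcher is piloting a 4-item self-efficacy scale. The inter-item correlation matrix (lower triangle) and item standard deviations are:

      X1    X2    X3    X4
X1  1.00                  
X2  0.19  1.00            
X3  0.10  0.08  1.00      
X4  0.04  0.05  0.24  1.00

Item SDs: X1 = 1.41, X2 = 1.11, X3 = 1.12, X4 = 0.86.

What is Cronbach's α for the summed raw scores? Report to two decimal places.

Cronbach's α = 0.34

Σσ²ᵢ = 1.41² + 1.11² + 1.12² + 0.86² = 5.2142
Covariances σ_ij = r_ij · s_i · s_j:
  σ(X1,X2) = 0.19 × 1.41 × 1.11 = 0.2974
  σ(X1,X3) = 0.10 × 1.41 × 1.12 = 0.1579
  σ(X1,X4) = 0.04 × 1.41 × 0.86 = 0.0485
  σ(X2,X3) = 0.08 × 1.11 × 1.12 = 0.0995
  σ(X2,X4) = 0.05 × 1.11 × 0.86 = 0.0477
  σ(X3,X4) = 0.24 × 1.12 × 0.86 = 0.2312
σ²_T = Σσ²ᵢ + 2·Σσ_ij = 5.2142 + 2 × 0.8822 = 6.9786
α = (4/3)·(1 − 5.2142/6.9786) = 0.34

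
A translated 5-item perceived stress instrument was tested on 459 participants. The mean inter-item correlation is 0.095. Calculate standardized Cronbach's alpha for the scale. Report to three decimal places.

α = 0.344

Standardized α = k·r̄ / (1 + (k−1)·r̄) = 5 × 0.095 / (1 + 4 × 0.095)
  = 0.4750 / 1.3800 = 0.344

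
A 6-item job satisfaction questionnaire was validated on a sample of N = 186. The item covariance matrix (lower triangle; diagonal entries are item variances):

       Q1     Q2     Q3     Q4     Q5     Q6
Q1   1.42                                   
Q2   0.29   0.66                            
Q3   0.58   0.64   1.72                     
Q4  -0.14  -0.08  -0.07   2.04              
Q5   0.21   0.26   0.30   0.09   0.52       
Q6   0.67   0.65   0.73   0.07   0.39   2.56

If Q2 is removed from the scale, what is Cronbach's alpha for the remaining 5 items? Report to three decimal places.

Cronbach's alpha = 0.508

Remaining items: Q1, Q3, Q4, Q5, Q6 (k = 5).
Σσᵢ² = 1.42 + 1.72 + 2.04 + 0.52 + 2.56 = 8.26
Var(T) = 8.26 + 2 × 2.83 = 13.92
α (item deleted) = (5/4)·(1 − 8.26/13.92) = 0.508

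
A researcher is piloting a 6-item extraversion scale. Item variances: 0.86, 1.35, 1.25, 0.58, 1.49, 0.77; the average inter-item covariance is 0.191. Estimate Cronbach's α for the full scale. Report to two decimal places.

Σσ²ᵢ = 0.86 + 1.35 + 1.25 + 0.58 + 1.49 + 0.77 = 6.30
Sum of the 15 distinct covariances = 15 × 0.191 = 2.865
σ²_total = Σσ²ᵢ + 2·Σcov = 6.30 + 2 × 2.865 = 12.030
α = (6/5)·(1 − 6.30/12.030) = 0.57

Cronbach's α = 0.57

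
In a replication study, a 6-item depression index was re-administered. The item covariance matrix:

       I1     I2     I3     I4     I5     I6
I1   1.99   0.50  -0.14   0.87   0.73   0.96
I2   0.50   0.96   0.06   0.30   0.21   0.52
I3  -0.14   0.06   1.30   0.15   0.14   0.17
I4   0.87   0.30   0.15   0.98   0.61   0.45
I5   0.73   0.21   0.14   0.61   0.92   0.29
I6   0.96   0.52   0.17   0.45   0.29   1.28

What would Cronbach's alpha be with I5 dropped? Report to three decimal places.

α = 0.677

Remaining items: I1, I2, I3, I4, I6 (k = 5).
sum of item variances = 1.99 + 0.96 + 1.30 + 0.98 + 1.28 = 6.51
σ²_T = 6.51 + 2 × 3.84 = 14.19
α (item deleted) = (5/4)·(1 − 6.51/14.19) = 0.677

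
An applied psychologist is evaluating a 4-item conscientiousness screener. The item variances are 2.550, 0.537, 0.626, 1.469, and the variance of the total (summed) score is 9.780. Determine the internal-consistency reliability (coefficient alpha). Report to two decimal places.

ΣVar(i) = 2.550 + 0.537 + 0.626 + 1.469 = 5.182
α = (k/(k−1))·(1 − ΣVar(i)/σ²_total) = (4/3)·(1 − 5.182/9.780) = 0.63

α = 0.63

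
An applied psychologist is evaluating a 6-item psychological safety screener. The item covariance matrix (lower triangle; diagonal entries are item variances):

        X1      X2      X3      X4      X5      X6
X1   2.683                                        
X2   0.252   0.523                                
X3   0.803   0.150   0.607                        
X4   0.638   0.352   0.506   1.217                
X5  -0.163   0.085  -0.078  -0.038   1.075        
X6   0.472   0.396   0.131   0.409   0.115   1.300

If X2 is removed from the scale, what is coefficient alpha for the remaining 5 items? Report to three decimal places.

coefficient alpha = 0.560

Remaining items: X1, X3, X4, X5, X6 (k = 5).
Σσᵢ² = 2.683 + 0.607 + 1.217 + 1.075 + 1.300 = 6.882
σ²_total = 6.882 + 2 × 2.795 = 12.472
α (item deleted) = (5/4)·(1 − 6.882/12.472) = 0.560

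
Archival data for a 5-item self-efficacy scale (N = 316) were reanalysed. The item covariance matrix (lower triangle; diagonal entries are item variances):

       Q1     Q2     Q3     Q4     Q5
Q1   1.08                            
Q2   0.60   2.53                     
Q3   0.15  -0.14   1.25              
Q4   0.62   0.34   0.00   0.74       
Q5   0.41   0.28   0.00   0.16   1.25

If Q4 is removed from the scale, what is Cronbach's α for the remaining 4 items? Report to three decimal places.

Remaining items: Q1, Q2, Q3, Q5 (k = 4).
Σσᵢ² = 1.08 + 2.53 + 1.25 + 1.25 = 6.11
total variance = 6.11 + 2 × 1.30 = 8.71
α (item deleted) = (4/3)·(1 − 6.11/8.71) = 0.398

Cronbach's α = 0.398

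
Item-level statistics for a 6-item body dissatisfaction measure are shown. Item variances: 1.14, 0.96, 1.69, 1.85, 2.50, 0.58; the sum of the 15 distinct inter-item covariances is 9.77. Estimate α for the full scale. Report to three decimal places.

α = 0.830

Σσᵢ² = 1.14 + 0.96 + 1.69 + 1.85 + 2.50 + 0.58 = 8.72
Sum of distinct covariances = 9.77
σ²_T = Σσᵢ² + 2·Σcov = 8.72 + 2 × 9.77 = 28.26
α = (6/5)·(1 − 8.72/28.26) = 0.830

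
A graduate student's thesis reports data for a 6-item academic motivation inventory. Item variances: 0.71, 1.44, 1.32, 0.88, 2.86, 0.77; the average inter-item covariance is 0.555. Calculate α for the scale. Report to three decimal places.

ΣVar(i) = 0.71 + 1.44 + 1.32 + 0.88 + 2.86 + 0.77 = 7.98
Sum of the 15 distinct covariances = 15 × 0.555 = 8.325
total variance = ΣVar(i) + 2·Σcov = 7.98 + 2 × 8.325 = 24.630
α = (6/5)·(1 − 7.98/24.630) = 0.811

α = 0.811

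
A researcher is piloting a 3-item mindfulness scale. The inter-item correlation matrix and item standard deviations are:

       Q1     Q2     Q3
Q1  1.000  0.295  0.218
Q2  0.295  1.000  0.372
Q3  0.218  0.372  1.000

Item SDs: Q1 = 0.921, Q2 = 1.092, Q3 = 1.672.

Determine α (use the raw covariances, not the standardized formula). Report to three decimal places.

Σσ²ᵢ = 0.921² + 1.092² + 1.672² = 4.8363
Covariances σ_ij = r_ij · s_i · s_j:
  σ(Q1,Q2) = 0.295 × 0.921 × 1.092 = 0.2967
  σ(Q1,Q3) = 0.218 × 0.921 × 1.672 = 0.3357
  σ(Q2,Q3) = 0.372 × 1.092 × 1.672 = 0.6792
σ²_T = Σσ²ᵢ + 2·Σσ_ij = 4.8363 + 2 × 1.3116 = 7.4595
α = (3/2)·(1 − 4.8363/7.4595) = 0.527

α = 0.527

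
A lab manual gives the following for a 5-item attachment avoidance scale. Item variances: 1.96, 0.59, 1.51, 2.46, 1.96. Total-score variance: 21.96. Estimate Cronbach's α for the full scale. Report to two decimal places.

Σσᵢ² = 1.96 + 0.59 + 1.51 + 2.46 + 1.96 = 8.48
α = (k/(k−1))·(1 − Σσᵢ²/Var(T)) = (5/4)·(1 − 8.48/21.96) = 0.77

α = 0.77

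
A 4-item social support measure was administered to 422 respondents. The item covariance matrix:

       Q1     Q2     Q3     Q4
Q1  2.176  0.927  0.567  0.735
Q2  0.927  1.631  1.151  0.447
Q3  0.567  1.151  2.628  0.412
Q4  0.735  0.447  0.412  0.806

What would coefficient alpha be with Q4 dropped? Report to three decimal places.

coefficient alpha = 0.677

Remaining items: Q1, Q2, Q3 (k = 3).
Σσ²ᵢ = 2.176 + 1.631 + 2.628 = 6.435
Var(T) = 6.435 + 2 × 2.645 = 11.725
α (item deleted) = (3/2)·(1 − 6.435/11.725) = 0.677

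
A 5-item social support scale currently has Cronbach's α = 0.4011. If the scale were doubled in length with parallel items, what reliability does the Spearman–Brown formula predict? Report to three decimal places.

Length factor m = 2
α' = m·α / (1 + (m−1)·α)
   = 2 × 0.4011 / (1 + (2 − 1) × 0.4011)
   = 0.8022 / 1.4011 = 0.573

predicted reliability = 0.573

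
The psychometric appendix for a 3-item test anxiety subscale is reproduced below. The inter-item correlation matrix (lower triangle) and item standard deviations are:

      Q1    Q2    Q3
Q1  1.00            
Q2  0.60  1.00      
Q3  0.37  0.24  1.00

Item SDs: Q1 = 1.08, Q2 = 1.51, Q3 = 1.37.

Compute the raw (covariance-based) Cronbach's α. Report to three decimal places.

Σσ²ᵢ = 1.08² + 1.51² + 1.37² = 5.3234
Covariances σ_ij = r_ij · s_i · s_j:
  σ(Q1,Q2) = 0.60 × 1.08 × 1.51 = 0.9785
  σ(Q1,Q3) = 0.37 × 1.08 × 1.37 = 0.5475
  σ(Q2,Q3) = 0.24 × 1.51 × 1.37 = 0.4965
σ²_T = Σσ²ᵢ + 2·Σσ_ij = 5.3234 + 2 × 2.0225 = 9.3684
α = (3/2)·(1 − 5.3234/9.3684) = 0.648

α = 0.648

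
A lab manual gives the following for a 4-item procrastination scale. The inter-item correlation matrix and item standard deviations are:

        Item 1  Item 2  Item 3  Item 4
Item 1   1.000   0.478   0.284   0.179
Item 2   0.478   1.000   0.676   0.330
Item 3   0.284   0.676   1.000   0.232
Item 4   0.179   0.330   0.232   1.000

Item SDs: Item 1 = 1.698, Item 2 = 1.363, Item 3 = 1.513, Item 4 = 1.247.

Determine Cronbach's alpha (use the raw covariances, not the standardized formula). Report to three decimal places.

Cronbach's alpha = 0.690

Σσ²ᵢ = 1.698² + 1.363² + 1.513² + 1.247² = 8.5852
Covariances σ_ij = r_ij · s_i · s_j:
  σ(Item 1,Item 2) = 0.478 × 1.698 × 1.363 = 1.1063
  σ(Item 1,Item 3) = 0.284 × 1.698 × 1.513 = 0.7296
  σ(Item 1,Item 4) = 0.179 × 1.698 × 1.247 = 0.3790
  σ(Item 2,Item 3) = 0.676 × 1.363 × 1.513 = 1.3941
  σ(Item 2,Item 4) = 0.330 × 1.363 × 1.247 = 0.5609
  σ(Item 3,Item 4) = 0.232 × 1.513 × 1.247 = 0.4377
σ²_T = Σσ²ᵢ + 2·Σσ_ij = 8.5852 + 2 × 4.6076 = 17.8004
α = (4/3)·(1 − 8.5852/17.8004) = 0.690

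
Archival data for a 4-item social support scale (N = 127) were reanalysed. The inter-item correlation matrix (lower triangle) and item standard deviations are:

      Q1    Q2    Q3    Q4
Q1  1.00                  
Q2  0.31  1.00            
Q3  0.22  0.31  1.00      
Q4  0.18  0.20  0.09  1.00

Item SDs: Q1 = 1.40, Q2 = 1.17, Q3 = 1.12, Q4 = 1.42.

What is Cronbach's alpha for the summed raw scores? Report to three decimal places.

Σσ²ᵢ = 1.40² + 1.17² + 1.12² + 1.42² = 6.5997
Covariances σ_ij = r_ij · s_i · s_j:
  σ(Q1,Q2) = 0.31 × 1.40 × 1.17 = 0.5078
  σ(Q1,Q3) = 0.22 × 1.40 × 1.12 = 0.3450
  σ(Q1,Q4) = 0.18 × 1.40 × 1.42 = 0.3578
  σ(Q2,Q3) = 0.31 × 1.17 × 1.12 = 0.4062
  σ(Q2,Q4) = 0.20 × 1.17 × 1.42 = 0.3323
  σ(Q3,Q4) = 0.09 × 1.12 × 1.42 = 0.1431
σ²_T = Σσ²ᵢ + 2·Σσ_ij = 6.5997 + 2 × 2.0922 = 10.7841
α = (4/3)·(1 − 6.5997/10.7841) = 0.517

Cronbach's alpha = 0.517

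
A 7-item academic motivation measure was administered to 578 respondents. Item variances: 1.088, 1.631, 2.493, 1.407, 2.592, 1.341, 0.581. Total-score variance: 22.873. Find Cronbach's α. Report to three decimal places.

Cronbach's α = 0.599

Σσ²ᵢ = 1.088 + 1.631 + 2.493 + 1.407 + 2.592 + 1.341 + 0.581 = 11.133
α = (k/(k−1))·(1 − Σσ²ᵢ/Var(T)) = (7/6)·(1 − 11.133/22.873) = 0.599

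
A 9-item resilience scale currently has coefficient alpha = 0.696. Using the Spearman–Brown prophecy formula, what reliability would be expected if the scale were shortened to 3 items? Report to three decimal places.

predicted reliability = 0.433

Length factor m = 3/9 = 0.3333
α' = m·α / (1 − (1−m)·α)
   = 3/9 × 0.696 / (1 − (1 − 3/9) × 0.696)
   = 0.2320 / 0.5360 = 0.433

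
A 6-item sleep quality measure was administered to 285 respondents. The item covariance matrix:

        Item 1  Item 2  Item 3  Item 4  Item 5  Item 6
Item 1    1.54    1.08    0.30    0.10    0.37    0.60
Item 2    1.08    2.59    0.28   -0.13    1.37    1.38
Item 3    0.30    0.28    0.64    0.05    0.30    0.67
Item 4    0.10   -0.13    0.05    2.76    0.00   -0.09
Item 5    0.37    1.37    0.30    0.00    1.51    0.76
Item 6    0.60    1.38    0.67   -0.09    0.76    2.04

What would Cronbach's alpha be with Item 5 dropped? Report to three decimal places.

α = 0.587

Remaining items: Item 1, Item 2, Item 3, Item 4, Item 6 (k = 5).
sum of item variances = 1.54 + 2.59 + 0.64 + 2.76 + 2.04 = 9.57
Var(T) = 9.57 + 2 × 4.24 = 18.05
α (item deleted) = (5/4)·(1 − 9.57/18.05) = 0.587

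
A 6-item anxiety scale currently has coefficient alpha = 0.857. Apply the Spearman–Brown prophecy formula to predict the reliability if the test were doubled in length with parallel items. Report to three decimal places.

predicted reliability = 0.923

Length factor m = 2
α' = m·α / (1 + (m−1)·α)
   = 2 × 0.857 / (1 + (2 − 1) × 0.857)
   = 1.7140 / 1.8570 = 0.923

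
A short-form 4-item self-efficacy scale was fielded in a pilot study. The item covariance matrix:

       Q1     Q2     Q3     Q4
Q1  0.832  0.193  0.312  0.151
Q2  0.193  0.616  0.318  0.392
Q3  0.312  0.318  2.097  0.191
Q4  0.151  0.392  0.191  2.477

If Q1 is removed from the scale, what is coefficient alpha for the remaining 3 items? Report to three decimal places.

α = 0.387

Remaining items: Q2, Q3, Q4 (k = 3).
ΣVar(i) = 0.616 + 2.097 + 2.477 = 5.190
σ²_T = 5.190 + 2 × 0.901 = 6.992
α (item deleted) = (3/2)·(1 − 5.190/6.992) = 0.387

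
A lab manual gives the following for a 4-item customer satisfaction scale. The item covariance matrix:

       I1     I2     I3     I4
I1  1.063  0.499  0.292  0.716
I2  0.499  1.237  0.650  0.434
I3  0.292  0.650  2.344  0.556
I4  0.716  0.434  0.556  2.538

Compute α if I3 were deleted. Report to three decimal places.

α = 0.608

Remaining items: I1, I2, I4 (k = 3).
Σσᵢ² = 1.063 + 1.237 + 2.538 = 4.838
σ²_total = 4.838 + 2 × 1.649 = 8.136
α (item deleted) = (3/2)·(1 − 4.838/8.136) = 0.608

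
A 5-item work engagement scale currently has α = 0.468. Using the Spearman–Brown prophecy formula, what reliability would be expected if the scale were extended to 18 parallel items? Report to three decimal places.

predicted reliability = 0.760

Length factor m = 18/5 = 3.6000
α' = m·α / (1 + (m−1)·α)
   = 18/5 × 0.468 / (1 + (18/5 − 1) × 0.468)
   = 1.6848 / 2.2168 = 0.760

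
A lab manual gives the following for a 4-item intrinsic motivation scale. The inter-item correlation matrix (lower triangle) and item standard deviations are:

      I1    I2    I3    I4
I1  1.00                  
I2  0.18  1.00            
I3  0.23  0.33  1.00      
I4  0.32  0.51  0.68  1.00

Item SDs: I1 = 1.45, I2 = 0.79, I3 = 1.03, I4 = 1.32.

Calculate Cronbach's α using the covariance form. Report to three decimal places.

Σσ²ᵢ = 1.45² + 0.79² + 1.03² + 1.32² = 5.5299
Covariances σ_ij = r_ij · s_i · s_j:
  σ(I1,I2) = 0.18 × 1.45 × 0.79 = 0.2062
  σ(I1,I3) = 0.23 × 1.45 × 1.03 = 0.3435
  σ(I1,I4) = 0.32 × 1.45 × 1.32 = 0.6125
  σ(I2,I3) = 0.33 × 0.79 × 1.03 = 0.2685
  σ(I2,I4) = 0.51 × 0.79 × 1.32 = 0.5318
  σ(I3,I4) = 0.68 × 1.03 × 1.32 = 0.9245
σ²_T = Σσ²ᵢ + 2·Σσ_ij = 5.5299 + 2 × 2.8870 = 11.3039
α = (4/3)·(1 − 5.5299/11.3039) = 0.681

α = 0.681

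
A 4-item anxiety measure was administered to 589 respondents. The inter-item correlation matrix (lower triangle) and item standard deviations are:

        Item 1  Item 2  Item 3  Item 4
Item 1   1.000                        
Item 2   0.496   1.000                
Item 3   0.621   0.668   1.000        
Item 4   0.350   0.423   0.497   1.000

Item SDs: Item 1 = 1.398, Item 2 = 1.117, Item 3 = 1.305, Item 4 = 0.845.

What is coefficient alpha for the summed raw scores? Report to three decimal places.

α = 0.802

Σσ²ᵢ = 1.398² + 1.117² + 1.305² + 0.845² = 5.6191
Covariances σ_ij = r_ij · s_i · s_j:
  σ(Item 1,Item 2) = 0.496 × 1.398 × 1.117 = 0.7745
  σ(Item 1,Item 3) = 0.621 × 1.398 × 1.305 = 1.1329
  σ(Item 1,Item 4) = 0.350 × 1.398 × 0.845 = 0.4135
  σ(Item 2,Item 3) = 0.668 × 1.117 × 1.305 = 0.9737
  σ(Item 2,Item 4) = 0.423 × 1.117 × 0.845 = 0.3993
  σ(Item 3,Item 4) = 0.497 × 1.305 × 0.845 = 0.5481
σ²_T = Σσ²ᵢ + 2·Σσ_ij = 5.6191 + 2 × 4.2420 = 14.1031
α = (4/3)·(1 − 5.6191/14.1031) = 0.802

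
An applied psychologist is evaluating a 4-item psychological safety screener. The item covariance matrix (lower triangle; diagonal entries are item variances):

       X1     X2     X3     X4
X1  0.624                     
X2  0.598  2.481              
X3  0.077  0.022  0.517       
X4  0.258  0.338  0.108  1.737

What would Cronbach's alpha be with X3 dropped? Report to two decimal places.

α = 0.50

Remaining items: X1, X2, X4 (k = 3).
ΣVar(i) = 0.624 + 2.481 + 1.737 = 4.842
σ²_total = 4.842 + 2 × 1.194 = 7.230
α (item deleted) = (3/2)·(1 − 4.842/7.230) = 0.50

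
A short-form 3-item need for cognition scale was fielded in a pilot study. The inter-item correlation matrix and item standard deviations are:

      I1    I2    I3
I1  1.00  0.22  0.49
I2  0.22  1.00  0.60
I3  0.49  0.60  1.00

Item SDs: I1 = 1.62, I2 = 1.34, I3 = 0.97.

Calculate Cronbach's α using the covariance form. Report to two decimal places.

Cronbach's α = 0.65

Σσ²ᵢ = 1.62² + 1.34² + 0.97² = 5.3609
Covariances σ_ij = r_ij · s_i · s_j:
  σ(I1,I2) = 0.22 × 1.62 × 1.34 = 0.4776
  σ(I1,I3) = 0.49 × 1.62 × 0.97 = 0.7700
  σ(I2,I3) = 0.60 × 1.34 × 0.97 = 0.7799
σ²_T = Σσ²ᵢ + 2·Σσ_ij = 5.3609 + 2 × 2.0275 = 9.4159
α = (3/2)·(1 − 5.3609/9.4159) = 0.65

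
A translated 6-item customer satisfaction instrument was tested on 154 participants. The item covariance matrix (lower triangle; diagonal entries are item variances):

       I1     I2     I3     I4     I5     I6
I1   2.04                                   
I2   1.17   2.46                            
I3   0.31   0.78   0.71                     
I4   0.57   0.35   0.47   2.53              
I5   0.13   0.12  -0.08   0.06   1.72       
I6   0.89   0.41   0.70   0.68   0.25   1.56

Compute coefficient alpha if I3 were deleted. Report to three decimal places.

coefficient alpha = 0.591

Remaining items: I1, I2, I4, I5, I6 (k = 5).
sum of item variances = 2.04 + 2.46 + 2.53 + 1.72 + 1.56 = 10.31
σ²_total = 10.31 + 2 × 4.63 = 19.57
α (item deleted) = (5/4)·(1 − 10.31/19.57) = 0.591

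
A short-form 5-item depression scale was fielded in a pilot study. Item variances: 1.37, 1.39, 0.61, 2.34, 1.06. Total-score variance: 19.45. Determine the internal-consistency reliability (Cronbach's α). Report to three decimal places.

Σσᵢ² = 1.37 + 1.39 + 0.61 + 2.34 + 1.06 = 6.77
α = (k/(k−1))·(1 − Σσᵢ²/σ²_T) = (5/4)·(1 − 6.77/19.45) = 0.815

Cronbach's α = 0.815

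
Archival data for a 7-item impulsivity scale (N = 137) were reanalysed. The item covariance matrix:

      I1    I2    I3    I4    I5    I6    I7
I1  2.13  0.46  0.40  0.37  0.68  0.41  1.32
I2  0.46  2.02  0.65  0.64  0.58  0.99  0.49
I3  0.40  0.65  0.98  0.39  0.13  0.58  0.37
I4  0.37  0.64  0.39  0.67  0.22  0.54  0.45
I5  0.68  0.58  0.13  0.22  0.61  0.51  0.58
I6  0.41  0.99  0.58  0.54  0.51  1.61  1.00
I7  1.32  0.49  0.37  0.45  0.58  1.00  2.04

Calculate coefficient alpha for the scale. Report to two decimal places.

Σσᵢ² = 2.13 + 2.02 + 0.98 + 0.67 + 0.61 + 1.61 + 2.04 = 10.06
Sum of off-diagonal covariances = 11.76
σ²_T = 10.06 + 2 × 11.76 = 33.58
α = (k/(k−1))·(1 − Σσᵢ²/σ²_T) = (7/6)·(1 − 10.06/33.58) = 0.82

coefficient alpha = 0.82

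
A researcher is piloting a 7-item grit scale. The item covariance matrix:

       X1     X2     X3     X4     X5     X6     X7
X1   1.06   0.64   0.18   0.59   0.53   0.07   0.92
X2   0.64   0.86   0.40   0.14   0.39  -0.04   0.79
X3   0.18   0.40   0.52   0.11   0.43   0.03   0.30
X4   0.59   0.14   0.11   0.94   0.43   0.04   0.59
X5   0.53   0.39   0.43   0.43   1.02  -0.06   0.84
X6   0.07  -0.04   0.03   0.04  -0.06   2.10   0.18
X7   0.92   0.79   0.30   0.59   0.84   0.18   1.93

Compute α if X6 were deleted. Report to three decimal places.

Remaining items: X1, X2, X3, X4, X5, X7 (k = 6).
Σσ²ᵢ = 1.06 + 0.86 + 0.52 + 0.94 + 1.02 + 1.93 = 6.33
total variance = 6.33 + 2 × 7.28 = 20.89
α (item deleted) = (6/5)·(1 − 6.33/20.89) = 0.836

α = 0.836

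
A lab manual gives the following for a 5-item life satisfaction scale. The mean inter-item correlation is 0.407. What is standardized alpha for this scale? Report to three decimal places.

standardized alpha = 0.774

Standardized α = k·r̄ / (1 + (k−1)·r̄) = 5 × 0.407 / (1 + 4 × 0.407)
  = 2.0350 / 2.6280 = 0.774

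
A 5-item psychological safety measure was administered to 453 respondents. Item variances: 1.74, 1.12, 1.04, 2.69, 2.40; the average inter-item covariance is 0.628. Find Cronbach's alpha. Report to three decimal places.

α = 0.729

ΣVar(i) = 1.74 + 1.12 + 1.04 + 2.69 + 2.40 = 8.99
Sum of the 10 distinct covariances = 10 × 0.628 = 6.280
total variance = ΣVar(i) + 2·Σcov = 8.99 + 2 × 6.280 = 21.550
α = (5/4)·(1 − 8.99/21.550) = 0.729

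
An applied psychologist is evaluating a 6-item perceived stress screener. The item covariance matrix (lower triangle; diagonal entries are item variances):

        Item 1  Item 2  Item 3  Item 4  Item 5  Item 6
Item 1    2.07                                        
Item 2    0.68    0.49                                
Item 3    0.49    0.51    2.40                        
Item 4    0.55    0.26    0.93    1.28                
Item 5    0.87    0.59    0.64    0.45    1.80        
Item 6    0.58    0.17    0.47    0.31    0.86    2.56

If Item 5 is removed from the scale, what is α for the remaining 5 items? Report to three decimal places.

α = 0.662

Remaining items: Item 1, Item 2, Item 3, Item 4, Item 6 (k = 5).
Σσᵢ² = 2.07 + 0.49 + 2.40 + 1.28 + 2.56 = 8.80
σ²_T = 8.80 + 2 × 4.95 = 18.70
α (item deleted) = (5/4)·(1 − 8.80/18.70) = 0.662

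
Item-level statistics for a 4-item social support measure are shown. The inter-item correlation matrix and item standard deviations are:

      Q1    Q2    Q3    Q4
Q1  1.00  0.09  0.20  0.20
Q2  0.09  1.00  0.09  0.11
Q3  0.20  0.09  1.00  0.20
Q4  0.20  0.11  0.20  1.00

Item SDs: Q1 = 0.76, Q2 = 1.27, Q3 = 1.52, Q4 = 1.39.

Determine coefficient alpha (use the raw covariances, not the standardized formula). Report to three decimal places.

Σσ²ᵢ = 0.76² + 1.27² + 1.52² + 1.39² = 6.4330
Covariances σ_ij = r_ij · s_i · s_j:
  σ(Q1,Q2) = 0.09 × 0.76 × 1.27 = 0.0869
  σ(Q1,Q3) = 0.20 × 0.76 × 1.52 = 0.2310
  σ(Q1,Q4) = 0.20 × 0.76 × 1.39 = 0.2113
  σ(Q2,Q3) = 0.09 × 1.27 × 1.52 = 0.1737
  σ(Q2,Q4) = 0.11 × 1.27 × 1.39 = 0.1942
  σ(Q3,Q4) = 0.20 × 1.52 × 1.39 = 0.4226
σ²_T = Σσ²ᵢ + 2·Σσ_ij = 6.4330 + 2 × 1.3197 = 9.0724
α = (4/3)·(1 − 6.4330/9.0724) = 0.388

α = 0.388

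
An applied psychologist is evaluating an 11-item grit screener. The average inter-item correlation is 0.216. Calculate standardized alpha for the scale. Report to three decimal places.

α = 0.752

Standardized α = k·r̄ / (1 + (k−1)·r̄) = 11 × 0.216 / (1 + 10 × 0.216)
  = 2.3760 / 3.1600 = 0.752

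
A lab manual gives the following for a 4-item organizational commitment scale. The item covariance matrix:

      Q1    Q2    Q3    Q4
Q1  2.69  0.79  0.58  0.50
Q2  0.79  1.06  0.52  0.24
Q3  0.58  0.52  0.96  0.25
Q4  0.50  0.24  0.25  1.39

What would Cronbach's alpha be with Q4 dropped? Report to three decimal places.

Cronbach's alpha = 0.668

Remaining items: Q1, Q2, Q3 (k = 3).
Σσ²ᵢ = 2.69 + 1.06 + 0.96 = 4.71
σ²_total = 4.71 + 2 × 1.89 = 8.49
α (item deleted) = (3/2)·(1 − 4.71/8.49) = 0.668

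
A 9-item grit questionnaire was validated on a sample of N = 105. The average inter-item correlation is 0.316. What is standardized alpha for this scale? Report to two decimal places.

standardized alpha = 0.81

Standardized α = k·r̄ / (1 + (k−1)·r̄) = 9 × 0.316 / (1 + 8 × 0.316)
  = 2.8440 / 3.5280 = 0.81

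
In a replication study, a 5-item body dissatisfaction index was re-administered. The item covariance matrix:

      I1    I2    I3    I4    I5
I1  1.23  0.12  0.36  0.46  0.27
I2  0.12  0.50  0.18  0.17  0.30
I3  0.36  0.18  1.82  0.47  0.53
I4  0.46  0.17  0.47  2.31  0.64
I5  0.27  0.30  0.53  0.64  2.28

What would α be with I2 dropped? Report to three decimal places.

Remaining items: I1, I3, I4, I5 (k = 4).
Σσᵢ² = 1.23 + 1.82 + 2.31 + 2.28 = 7.64
σ²_total = 7.64 + 2 × 2.73 = 13.10
α (item deleted) = (4/3)·(1 − 7.64/13.10) = 0.556

α = 0.556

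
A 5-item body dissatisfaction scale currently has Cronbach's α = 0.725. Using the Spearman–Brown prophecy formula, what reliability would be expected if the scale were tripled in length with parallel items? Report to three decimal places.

Length factor m = 3
α' = m·α / (1 + (m−1)·α)
   = 3 × 0.725 / (1 + (3 − 1) × 0.725)
   = 2.1750 / 2.4500 = 0.888

predicted reliability = 0.888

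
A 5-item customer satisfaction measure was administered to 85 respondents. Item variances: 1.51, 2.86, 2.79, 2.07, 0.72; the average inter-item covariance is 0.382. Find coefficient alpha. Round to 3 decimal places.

coefficient alpha = 0.543

Σσᵢ² = 1.51 + 2.86 + 2.79 + 2.07 + 0.72 = 9.95
Sum of the 10 distinct covariances = 10 × 0.382 = 3.820
σ²_total = Σσᵢ² + 2·Σcov = 9.95 + 2 × 3.820 = 17.590
α = (5/4)·(1 − 9.95/17.590) = 0.543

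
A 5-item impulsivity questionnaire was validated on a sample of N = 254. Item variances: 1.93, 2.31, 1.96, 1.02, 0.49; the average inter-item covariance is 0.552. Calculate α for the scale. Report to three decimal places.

Σσᵢ² = 1.93 + 2.31 + 1.96 + 1.02 + 0.49 = 7.71
Sum of the 10 distinct covariances = 10 × 0.552 = 5.520
σ²_total = Σσᵢ² + 2·Σcov = 7.71 + 2 × 5.520 = 18.750
α = (5/4)·(1 − 7.71/18.750) = 0.736

α = 0.736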